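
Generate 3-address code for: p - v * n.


Break into single-operator statements:
t1 = v * n
t2 = p - t1


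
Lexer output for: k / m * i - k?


Scan left to right, longest-match per lexeme
Tokens: ID(k), OP(/), ID(m), OP(*), ID(i), OP(-), ID(k)


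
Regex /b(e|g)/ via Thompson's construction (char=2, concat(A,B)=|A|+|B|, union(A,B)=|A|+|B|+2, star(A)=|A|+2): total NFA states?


Syntax tree has 3 char leaf(s), 1 union(s), 0 star(s)
chars contribute 3×2 = 6; each union adds +2; each star adds +2
Total: 6 + 2 + 0 = 8 states


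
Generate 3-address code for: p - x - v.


Break into single-operator statements:
t1 = p - x
t2 = t1 - v


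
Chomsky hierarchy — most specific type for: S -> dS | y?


Right-linear: every RHS is a terminal or a terminal followed by one nonterminal
Classification: Type 3 (Regular)


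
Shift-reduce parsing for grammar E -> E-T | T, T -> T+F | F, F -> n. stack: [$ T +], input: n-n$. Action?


no handle; shift 'n'
Action: shift


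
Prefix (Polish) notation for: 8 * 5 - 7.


left-to-right (same/higher precedence on left): tree is (- (* 8 5) 7)
Prefix: - * 8 5 7


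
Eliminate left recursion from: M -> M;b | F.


Left-recursive alternatives: M;b; non-recursive: F
Introduce M': M -> FM', M' -> ;bM' | ε


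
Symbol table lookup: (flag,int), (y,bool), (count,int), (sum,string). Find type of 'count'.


Lookup 'count' → type int


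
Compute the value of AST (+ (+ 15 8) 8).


Evaluate inner: (+ 15 8) = 23
Evaluate root: (+ 23 8) = 31
Result: 31


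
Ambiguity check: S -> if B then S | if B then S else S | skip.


dangling else: 'if B then if B then skip else skip' parses two ways
Ambiguous


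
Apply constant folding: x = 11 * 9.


11 * 9 = 99 at compile time
Optimized: x = 99


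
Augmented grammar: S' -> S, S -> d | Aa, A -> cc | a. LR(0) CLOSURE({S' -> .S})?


Start: S' -> .S
For each item with dot before a nonterminal B, add B -> .γ for every B-production
Closure: [S' -> .S, S -> .d, S -> .Aa, A -> .cc, A -> .a]


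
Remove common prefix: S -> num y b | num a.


Common prefix: 'num'
Factored: S -> num S', S' -> y b | a


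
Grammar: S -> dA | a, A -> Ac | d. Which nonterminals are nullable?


A nonterminal is nullable iff some alternative derives ε (directly, or every symbol in it is nullable)
Nullable: {}


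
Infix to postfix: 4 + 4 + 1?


Left to right (same or higher precedence on left)
Postfix: 4 4 + 1 +


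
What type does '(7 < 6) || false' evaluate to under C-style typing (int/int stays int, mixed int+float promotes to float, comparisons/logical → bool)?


Operand types: bool || bool
Rule: logical operators take bool operands and yield bool
Result type: bool


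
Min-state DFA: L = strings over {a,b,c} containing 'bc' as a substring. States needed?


KMP-style automaton: 2 progress states + 1 absorbing accept = 3
Minimal DFA: 3 states


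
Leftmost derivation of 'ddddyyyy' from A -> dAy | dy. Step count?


Derivation: A => dAy => ddAyy => dddAyyy => ddddyyyy
Steps: 4


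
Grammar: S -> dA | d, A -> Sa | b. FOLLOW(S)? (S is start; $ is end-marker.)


$ ∈ FOLLOW(S). For each A -> αBβ: add FIRST(β)\{ε} to FOLLOW(B); if β nullable, add FOLLOW(A).
FOLLOW(S) = {$, a}


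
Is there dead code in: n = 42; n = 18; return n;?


first assignment to n is overwritten before any read
Dead: 'n = 42'


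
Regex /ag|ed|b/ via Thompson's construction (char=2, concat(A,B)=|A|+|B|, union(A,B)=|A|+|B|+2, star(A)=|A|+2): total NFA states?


Syntax tree has 5 char leaf(s), 2 union(s), 0 star(s)
chars contribute 5×2 = 10; each union adds +2; each star adds +2
Total: 10 + 4 + 0 = 14 states


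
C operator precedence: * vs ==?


'*' is multiplicative (level 10); '==' is equality (level 6)
Higher level binds tighter
'*' has higher precedence than '=='


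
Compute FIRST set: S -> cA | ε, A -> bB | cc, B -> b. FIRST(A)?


Per alternative of A: FIRST(bB) = {b}; FIRST(cc) = {c}
FIRST(A) = {b, c}


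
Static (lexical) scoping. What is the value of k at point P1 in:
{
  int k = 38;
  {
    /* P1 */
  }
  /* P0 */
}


P1's block does not declare k; resolves to the enclosing declaration at depth 0
k = 38


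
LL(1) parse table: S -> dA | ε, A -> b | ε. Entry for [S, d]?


For [S, d]: 'd' ∈ FIRST(dA)
Entry: S -> dA


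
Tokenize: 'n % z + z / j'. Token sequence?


Scan left to right, longest-match per lexeme
Tokens: ID(n), OP(%), ID(z), OP(+), ID(z), OP(/), ID(j)


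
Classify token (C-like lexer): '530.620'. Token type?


Pattern: digits with a decimal point
Type: FLOAT_LITERAL


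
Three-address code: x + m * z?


Break into single-operator statements:
t1 = m * z
t2 = x + t1


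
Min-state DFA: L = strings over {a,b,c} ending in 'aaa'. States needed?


Track the longest suffix of input matching a prefix of 'aaa': 4 classes (prefixes of length 0..3)
Minimal DFA: 4 states


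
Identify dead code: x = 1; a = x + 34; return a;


x is read by a's definition; a is returned
No dead code


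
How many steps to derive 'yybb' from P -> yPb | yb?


Derivation: P => yPb => yybb
Steps: 2


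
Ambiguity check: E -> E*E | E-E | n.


'n*n-n' has two parse trees (no precedence encoded between * and -)
Ambiguous


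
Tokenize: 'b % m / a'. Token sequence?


Scan left to right, longest-match per lexeme
Tokens: ID(b), OP(%), ID(m), OP(/), ID(a)


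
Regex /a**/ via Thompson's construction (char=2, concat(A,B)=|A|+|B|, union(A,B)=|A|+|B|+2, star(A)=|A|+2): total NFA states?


Syntax tree has 1 char leaf(s), 0 union(s), 2 star(s)
chars contribute 1×2 = 2; each union adds +2; each star adds +2
Total: 2 + 0 + 4 = 6 states


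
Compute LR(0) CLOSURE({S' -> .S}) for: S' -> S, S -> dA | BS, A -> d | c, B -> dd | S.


Start: S' -> .S
For each item with dot before a nonterminal B, add B -> .γ for every B-production
Closure: [S' -> .S, S -> .dA, S -> .BS, B -> .dd, B -> .S]


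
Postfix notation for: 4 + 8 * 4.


* has higher precedence, evaluate 8*4 first
Postfix: 4 8 4 * +


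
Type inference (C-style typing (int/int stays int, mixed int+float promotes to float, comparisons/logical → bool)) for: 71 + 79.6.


Operand types: int + float
Rule: mixed int/float promotes to float; int/int stays int
Result type: float


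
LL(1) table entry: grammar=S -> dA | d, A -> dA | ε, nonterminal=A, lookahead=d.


For [A, d]: 'd' ∈ FIRST(dA)
Entry: A -> dA


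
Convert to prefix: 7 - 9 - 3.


left-to-right (same/higher precedence on left): tree is (- (- 7 9) 3)
Prefix: - - 7 9 3


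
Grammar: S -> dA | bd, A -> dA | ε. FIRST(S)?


Per alternative of S: FIRST(dA) = {d}; FIRST(bd) = {b}
FIRST(S) = {b, d}


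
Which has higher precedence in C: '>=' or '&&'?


'>=' is relational (level 7); '&&' is logical AND (level 2)
Higher level binds tighter
'>=' has higher precedence than '&&'


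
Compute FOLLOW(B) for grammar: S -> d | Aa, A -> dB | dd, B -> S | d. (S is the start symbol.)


$ ∈ FOLLOW(S). For each A -> αBβ: add FIRST(β)\{ε} to FOLLOW(B); if β nullable, add FOLLOW(A).
FOLLOW(B) = {a}


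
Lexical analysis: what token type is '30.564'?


Pattern: digits with a decimal point
Type: FLOAT_LITERAL


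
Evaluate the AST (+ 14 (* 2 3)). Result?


Evaluate inner: (* 2 3) = 6
Evaluate root: (+ 14 6) = 20
Result: 20


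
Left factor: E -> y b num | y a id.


Common prefix: 'y'
Factored: E -> y E', E' -> b num | a id


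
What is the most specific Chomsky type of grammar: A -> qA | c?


Right-linear: every RHS is a terminal or a terminal followed by one nonterminal
Classification: Type 3 (Regular)


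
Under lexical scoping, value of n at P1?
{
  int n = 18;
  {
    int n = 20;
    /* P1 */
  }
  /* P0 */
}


n declared in the same block as P1
n = 20


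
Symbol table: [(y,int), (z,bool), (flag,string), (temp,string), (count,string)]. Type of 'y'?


Lookup 'y' → type int


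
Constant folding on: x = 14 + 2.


14 + 2 = 16 at compile time
Optimized: x = 16


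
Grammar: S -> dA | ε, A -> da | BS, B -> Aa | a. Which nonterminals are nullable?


A nonterminal is nullable iff some alternative derives ε (directly, or every symbol in it is nullable)
Nullable: {S}


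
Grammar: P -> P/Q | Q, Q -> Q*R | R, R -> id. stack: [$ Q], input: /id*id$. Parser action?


lookahead ∉ {*} so Q won't extend; reduce P -> Q
Action: reduce (P -> Q)


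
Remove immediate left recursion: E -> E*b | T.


Left-recursive alternatives: E*b; non-recursive: T
Introduce E': E -> TE', E' -> *bE' | ε


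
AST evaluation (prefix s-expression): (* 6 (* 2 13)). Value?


Evaluate inner: (* 2 13) = 26
Evaluate root: (* 6 26) = 156
Result: 156


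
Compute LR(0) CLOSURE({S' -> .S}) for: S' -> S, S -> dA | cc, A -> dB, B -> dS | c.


Start: S' -> .S
For each item with dot before a nonterminal B, add B -> .γ for every B-production
Closure: [S' -> .S, S -> .dA, S -> .cc]


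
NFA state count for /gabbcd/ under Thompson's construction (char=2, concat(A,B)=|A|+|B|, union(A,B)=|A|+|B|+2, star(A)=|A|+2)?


Syntax tree has 6 char leaf(s), 0 union(s), 0 star(s)
chars contribute 6×2 = 12; each union adds +2; each star adds +2
Total: 12 + 0 + 0 = 12 states


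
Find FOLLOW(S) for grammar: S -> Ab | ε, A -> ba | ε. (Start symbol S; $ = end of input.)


$ ∈ FOLLOW(S). For each A -> αBβ: add FIRST(β)\{ε} to FOLLOW(B); if β nullable, add FOLLOW(A).
FOLLOW(S) = {$}


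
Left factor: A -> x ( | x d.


Common prefix: 'x'
Factored: A -> x A', A' -> ( | d


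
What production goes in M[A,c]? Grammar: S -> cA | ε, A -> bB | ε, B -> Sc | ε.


For [A, c]: ε is nullable and 'c' ∈ FOLLOW(A)
Entry: A -> ε


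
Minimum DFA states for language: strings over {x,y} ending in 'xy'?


Track the longest suffix of input matching a prefix of 'xy': 3 classes (prefixes of length 0..2)
Minimal DFA: 3 states


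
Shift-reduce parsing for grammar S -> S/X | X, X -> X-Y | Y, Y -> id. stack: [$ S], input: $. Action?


start symbol S on stack, input exhausted
Action: accept


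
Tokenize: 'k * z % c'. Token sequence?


Scan left to right, longest-match per lexeme
Tokens: ID(k), OP(*), ID(z), OP(%), ID(c)


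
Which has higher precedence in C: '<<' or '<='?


'<<' is shift (level 8); '<=' is relational (level 7)
Higher level binds tighter
'<<' has higher precedence than '<='


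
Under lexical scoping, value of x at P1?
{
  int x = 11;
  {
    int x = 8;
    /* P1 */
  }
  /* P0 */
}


x declared in the same block as P1
x = 8


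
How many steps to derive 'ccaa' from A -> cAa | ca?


Derivation: A => cAa => ccaa
Steps: 2


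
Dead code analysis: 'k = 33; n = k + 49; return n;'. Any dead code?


k is read by n's definition; n is returned
No dead code


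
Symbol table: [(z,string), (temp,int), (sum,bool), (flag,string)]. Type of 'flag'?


Lookup 'flag' → type string


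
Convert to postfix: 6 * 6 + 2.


Left to right (same or higher precedence on left)
Postfix: 6 6 * 2 +


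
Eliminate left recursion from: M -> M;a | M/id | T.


Left-recursive alternatives: M;a, M/id; non-recursive: T
Introduce M': M -> TM', M' -> ;aM' | /idM' | ε


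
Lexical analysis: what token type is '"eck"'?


Pattern: double-quoted sequence
Type: STRING_LITERAL


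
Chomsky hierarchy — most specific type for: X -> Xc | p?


Left-linear: every RHS is a terminal or one nonterminal followed by a terminal
Classification: Type 3 (Regular)


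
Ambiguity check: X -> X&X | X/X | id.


'id&id/id' has two parse trees (no precedence encoded between & and /)
Ambiguous


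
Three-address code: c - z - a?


Break into single-operator statements:
t1 = c - z
t2 = t1 - a


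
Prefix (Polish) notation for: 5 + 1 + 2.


left-to-right (same/higher precedence on left): tree is (+ (+ 5 1) 2)
Prefix: + + 5 1 2


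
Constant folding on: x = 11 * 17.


11 * 17 = 187 at compile time
Optimized: x = 187


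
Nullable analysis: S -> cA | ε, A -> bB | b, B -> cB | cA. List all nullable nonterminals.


A nonterminal is nullable iff some alternative derives ε (directly, or every symbol in it is nullable)
Nullable: {S}


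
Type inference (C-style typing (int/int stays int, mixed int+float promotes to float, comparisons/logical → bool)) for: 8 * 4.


Operand types: int * int
Rule: mixed int/float promotes to float; int/int stays int
Result type: int


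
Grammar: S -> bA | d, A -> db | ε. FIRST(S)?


Per alternative of S: FIRST(bA) = {b}; FIRST(d) = {d}
FIRST(S) = {b, d}


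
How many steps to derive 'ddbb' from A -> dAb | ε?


Derivation: A => dAb => ddAbb => ddbb
Steps: 3


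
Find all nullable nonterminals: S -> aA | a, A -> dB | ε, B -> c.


A nonterminal is nullable iff some alternative derives ε (directly, or every symbol in it is nullable)
Nullable: {A}


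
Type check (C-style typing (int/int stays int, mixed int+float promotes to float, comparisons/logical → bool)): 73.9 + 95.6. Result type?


Operand types: float + float
Rule: mixed int/float promotes to float; int/int stays int
Result type: float


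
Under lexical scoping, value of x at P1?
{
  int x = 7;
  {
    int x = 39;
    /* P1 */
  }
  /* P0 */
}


x declared in the same block as P1
x = 39


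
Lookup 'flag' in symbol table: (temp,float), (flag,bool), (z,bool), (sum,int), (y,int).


Lookup 'flag' → type bool


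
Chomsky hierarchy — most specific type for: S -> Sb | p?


Left-linear: every RHS is a terminal or one nonterminal followed by a terminal
Classification: Type 3 (Regular)


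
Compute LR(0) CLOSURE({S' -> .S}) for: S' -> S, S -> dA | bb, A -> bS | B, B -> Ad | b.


Start: S' -> .S
For each item with dot before a nonterminal B, add B -> .γ for every B-production
Closure: [S' -> .S, S -> .dA, S -> .bb]


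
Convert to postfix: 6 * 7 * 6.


Left to right (same or higher precedence on left)
Postfix: 6 7 * 6 *


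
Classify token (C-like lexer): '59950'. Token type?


Pattern: digits only
Type: INTEGER_LITERAL


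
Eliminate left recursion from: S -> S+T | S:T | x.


Left-recursive alternatives: S+T, S:T; non-recursive: x
Introduce S': S -> xS', S' -> +TS' | :TS' | ε


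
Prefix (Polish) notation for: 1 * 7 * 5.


left-to-right (same/higher precedence on left): tree is (* (* 1 7) 5)
Prefix: * * 1 7 5


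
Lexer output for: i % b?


Scan left to right, longest-match per lexeme
Tokens: ID(i), OP(%), ID(b)


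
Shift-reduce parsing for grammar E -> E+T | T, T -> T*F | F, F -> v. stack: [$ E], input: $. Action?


start symbol E on stack, input exhausted
Action: accept


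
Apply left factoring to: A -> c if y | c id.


Common prefix: 'c'
Factored: A -> c A', A' -> if y | id


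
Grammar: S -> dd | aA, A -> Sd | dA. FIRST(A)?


Per alternative of A: FIRST(Sd) = {a, d}; FIRST(dA) = {d}
FIRST(A) = {a, d}


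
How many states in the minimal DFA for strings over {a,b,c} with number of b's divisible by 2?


Track (count of b) mod 2: states 0..1, accept at 0
Minimal DFA: 2 states


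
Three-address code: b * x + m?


Break into single-operator statements:
t1 = b * x
t2 = t1 + m


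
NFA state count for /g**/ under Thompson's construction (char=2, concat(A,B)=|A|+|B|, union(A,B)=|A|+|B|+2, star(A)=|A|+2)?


Syntax tree has 1 char leaf(s), 0 union(s), 2 star(s)
chars contribute 1×2 = 2; each union adds +2; each star adds +2
Total: 2 + 0 + 4 = 6 states


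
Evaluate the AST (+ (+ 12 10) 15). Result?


Evaluate inner: (+ 12 10) = 22
Evaluate root: (+ 22 15) = 37
Result: 37


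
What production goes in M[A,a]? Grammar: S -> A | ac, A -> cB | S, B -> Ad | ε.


For [A, a]: 'a' ∈ FIRST(S)
Entry: A -> S


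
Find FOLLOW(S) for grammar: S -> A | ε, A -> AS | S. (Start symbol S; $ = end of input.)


$ ∈ FOLLOW(S). For each A -> αBβ: add FIRST(β)\{ε} to FOLLOW(B); if β nullable, add FOLLOW(A).
FOLLOW(S) = {$}


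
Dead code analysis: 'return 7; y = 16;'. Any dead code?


statement follows a return and is unreachable
Dead: 'y = 16'


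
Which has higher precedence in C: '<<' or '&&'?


'<<' is shift (level 8); '&&' is logical AND (level 2)
Higher level binds tighter
'<<' has higher precedence than '&&'


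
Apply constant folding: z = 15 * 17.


15 * 17 = 255 at compile time
Optimized: z = 255


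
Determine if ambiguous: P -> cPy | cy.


balanced c^n…y^n: each string has a unique parse
Unambiguous


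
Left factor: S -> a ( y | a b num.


Common prefix: 'a'
Factored: S -> a S', S' -> ( y | b num


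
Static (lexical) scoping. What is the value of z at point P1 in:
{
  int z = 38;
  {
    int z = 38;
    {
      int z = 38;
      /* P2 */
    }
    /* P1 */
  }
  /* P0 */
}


z declared in the same block as P1
z = 38


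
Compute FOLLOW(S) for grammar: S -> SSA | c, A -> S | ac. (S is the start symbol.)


$ ∈ FOLLOW(S). For each A -> αBβ: add FIRST(β)\{ε} to FOLLOW(B); if β nullable, add FOLLOW(A).
FOLLOW(S) = {$, a, c}


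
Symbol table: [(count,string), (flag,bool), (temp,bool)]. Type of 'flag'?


Lookup 'flag' → type bool


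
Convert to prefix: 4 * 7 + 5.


left-to-right (same/higher precedence on left): tree is (+ (* 4 7) 5)
Prefix: + * 4 7 5


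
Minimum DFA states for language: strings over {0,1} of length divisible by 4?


Track length mod 4: states 0..3, accept at 0
Minimal DFA: 4 states


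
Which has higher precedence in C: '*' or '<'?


'*' is multiplicative (level 10); '<' is relational (level 7)
Higher level binds tighter
'*' has higher precedence than '<'


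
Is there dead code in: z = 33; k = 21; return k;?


z is assigned but never read
Dead: 'z = 33'


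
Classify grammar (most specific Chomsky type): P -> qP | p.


Right-linear: every RHS is a terminal or a terminal followed by one nonterminal
Classification: Type 3 (Regular)


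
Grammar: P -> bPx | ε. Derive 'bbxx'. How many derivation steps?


Derivation: P => bPx => bbPxx => bbxx
Steps: 3


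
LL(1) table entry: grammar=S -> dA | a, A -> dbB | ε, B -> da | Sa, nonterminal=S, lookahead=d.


For [S, d]: 'd' ∈ FIRST(dA)
Entry: S -> dA


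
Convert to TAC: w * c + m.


Break into single-operator statements:
t1 = w * c
t2 = t1 + m


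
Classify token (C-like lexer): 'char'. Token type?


Pattern: reserved word
Type: KEYWORD


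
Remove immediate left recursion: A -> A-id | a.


Left-recursive alternatives: A-id; non-recursive: a
Introduce A': A -> aA', A' -> -idA' | ε


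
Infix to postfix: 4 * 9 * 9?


Left to right (same or higher precedence on left)
Postfix: 4 9 * 9 *


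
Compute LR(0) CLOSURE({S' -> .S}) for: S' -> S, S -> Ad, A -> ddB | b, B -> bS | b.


Start: S' -> .S
For each item with dot before a nonterminal B, add B -> .γ for every B-production
Closure: [S' -> .S, S -> .Ad, A -> .ddB, A -> .b]


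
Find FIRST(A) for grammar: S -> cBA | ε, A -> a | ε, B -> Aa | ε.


Per alternative of A: FIRST(a) = {a}; FIRST(ε) = {ε}
FIRST(A) = {a, ε}


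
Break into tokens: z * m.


Scan left to right, longest-match per lexeme
Tokens: ID(z), OP(*), ID(m)


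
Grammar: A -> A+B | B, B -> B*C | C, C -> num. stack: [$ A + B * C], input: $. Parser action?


handle 'B*C' on top
Action: reduce (B -> B*C)


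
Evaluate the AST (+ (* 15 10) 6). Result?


Evaluate inner: (* 15 10) = 150
Evaluate root: (+ 150 6) = 156
Result: 156


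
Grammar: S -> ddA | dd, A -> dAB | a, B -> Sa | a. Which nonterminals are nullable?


A nonterminal is nullable iff some alternative derives ε (directly, or every symbol in it is nullable)
Nullable: {}


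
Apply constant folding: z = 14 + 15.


14 + 15 = 29 at compile time
Optimized: z = 29


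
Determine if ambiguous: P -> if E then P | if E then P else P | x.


dangling else: 'if E then if E then x else x' parses two ways
Ambiguous


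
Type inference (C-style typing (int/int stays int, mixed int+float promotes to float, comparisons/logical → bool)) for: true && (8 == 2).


Operand types: bool && bool
Rule: logical operators take bool operands and yield bool
Result type: bool


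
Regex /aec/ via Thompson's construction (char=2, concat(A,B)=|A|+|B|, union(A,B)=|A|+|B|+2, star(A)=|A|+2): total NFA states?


Syntax tree has 3 char leaf(s), 0 union(s), 0 star(s)
chars contribute 3×2 = 6; each union adds +2; each star adds +2
Total: 6 + 0 + 0 = 6 states


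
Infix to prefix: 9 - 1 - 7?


left-to-right (same/higher precedence on left): tree is (- (- 9 1) 7)
Prefix: - - 9 1 7


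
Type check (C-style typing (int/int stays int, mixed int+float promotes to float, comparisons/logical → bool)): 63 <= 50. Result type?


Operand types: int <= int
Rule: comparison yields bool
Result type: bool


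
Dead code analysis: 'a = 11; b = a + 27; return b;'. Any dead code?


a is read by b's definition; b is returned
No dead code


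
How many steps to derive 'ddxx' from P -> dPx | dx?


Derivation: P => dPx => ddxx
Steps: 2


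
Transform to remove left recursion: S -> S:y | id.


Left-recursive alternatives: S:y; non-recursive: id
Introduce S': S -> idS', S' -> :yS' | ε


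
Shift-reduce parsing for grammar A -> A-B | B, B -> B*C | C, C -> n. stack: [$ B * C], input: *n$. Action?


handle 'B*C' on top
Action: reduce (B -> B*C)


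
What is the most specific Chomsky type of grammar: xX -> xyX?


LHS has context (more than one symbol) and |LHS| ≤ |RHS|
Classification: Type 1 (Context-Sensitive)


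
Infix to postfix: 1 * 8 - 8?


Left to right (same or higher precedence on left)
Postfix: 1 8 * 8 -


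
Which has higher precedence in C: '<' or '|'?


'<' is relational (level 7); '|' is bitwise OR (level 3)
Higher level binds tighter
'<' has higher precedence than '|'


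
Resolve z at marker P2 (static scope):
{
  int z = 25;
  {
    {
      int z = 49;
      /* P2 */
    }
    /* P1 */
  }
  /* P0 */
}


z declared in the same block as P2
z = 49


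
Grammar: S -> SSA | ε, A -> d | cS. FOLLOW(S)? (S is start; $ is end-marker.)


$ ∈ FOLLOW(S). For each A -> αBβ: add FIRST(β)\{ε} to FOLLOW(B); if β nullable, add FOLLOW(A).
FOLLOW(S) = {$, c, d}


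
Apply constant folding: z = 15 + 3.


15 + 3 = 18 at compile time
Optimized: z = 18


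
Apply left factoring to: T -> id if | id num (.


Common prefix: 'id'
Factored: T -> id T', T' -> if | num (


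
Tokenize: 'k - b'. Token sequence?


Scan left to right, longest-match per lexeme
Tokens: ID(k), OP(-), ID(b)


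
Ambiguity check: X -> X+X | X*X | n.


'n+n*n' has two parse trees (no precedence encoded between + and *)
Ambiguous


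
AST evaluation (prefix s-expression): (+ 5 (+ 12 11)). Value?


Evaluate inner: (+ 12 11) = 23
Evaluate root: (+ 5 23) = 28
Result: 28


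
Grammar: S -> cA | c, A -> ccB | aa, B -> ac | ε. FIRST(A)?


Per alternative of A: FIRST(ccB) = {c}; FIRST(aa) = {a}
FIRST(A) = {a, c}


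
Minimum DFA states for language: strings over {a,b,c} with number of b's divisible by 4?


Track (count of b) mod 4: states 0..3, accept at 0
Minimal DFA: 4 states


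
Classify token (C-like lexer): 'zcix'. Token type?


Pattern: letter/underscore followed by alphanumerics, not a keyword
Type: IDENTIFIER


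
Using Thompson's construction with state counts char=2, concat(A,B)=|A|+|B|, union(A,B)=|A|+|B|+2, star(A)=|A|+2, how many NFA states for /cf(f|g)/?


Syntax tree has 4 char leaf(s), 1 union(s), 0 star(s)
chars contribute 4×2 = 8; each union adds +2; each star adds +2
Total: 8 + 2 + 0 = 10 states


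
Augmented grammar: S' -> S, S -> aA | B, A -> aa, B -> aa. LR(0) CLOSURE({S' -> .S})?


Start: S' -> .S
For each item with dot before a nonterminal B, add B -> .γ for every B-production
Closure: [S' -> .S, S -> .aA, S -> .B, B -> .aa]


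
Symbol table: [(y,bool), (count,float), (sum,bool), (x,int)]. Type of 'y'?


Lookup 'y' → type bool


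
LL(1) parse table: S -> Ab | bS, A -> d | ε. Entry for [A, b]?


For [A, b]: ε is nullable and 'b' ∈ FOLLOW(A)
Entry: A -> ε


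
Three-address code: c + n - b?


Break into single-operator statements:
t1 = c + n
t2 = t1 - b


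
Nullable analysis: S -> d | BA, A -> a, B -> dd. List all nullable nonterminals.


A nonterminal is nullable iff some alternative derives ε (directly, or every symbol in it is nullable)
Nullable: {}


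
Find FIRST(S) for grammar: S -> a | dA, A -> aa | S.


Per alternative of S: FIRST(a) = {a}; FIRST(dA) = {d}
FIRST(S) = {a, d}


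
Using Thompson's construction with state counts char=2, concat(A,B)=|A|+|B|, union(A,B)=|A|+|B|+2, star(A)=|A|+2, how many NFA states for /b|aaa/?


Syntax tree has 4 char leaf(s), 1 union(s), 0 star(s)
chars contribute 4×2 = 8; each union adds +2; each star adds +2
Total: 8 + 2 + 0 = 10 states


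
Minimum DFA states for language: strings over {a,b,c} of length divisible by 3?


Track length mod 3: states 0..2, accept at 0
Minimal DFA: 3 states


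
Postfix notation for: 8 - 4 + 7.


Left to right (same or higher precedence on left)
Postfix: 8 4 - 7 +


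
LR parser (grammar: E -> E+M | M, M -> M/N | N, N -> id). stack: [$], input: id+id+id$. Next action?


no handle on stack; shift 'id'
Action: shift


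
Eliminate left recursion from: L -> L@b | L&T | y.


Left-recursive alternatives: L@b, L&T; non-recursive: y
Introduce L': L -> yL', L' -> @bL' | &TL' | ε


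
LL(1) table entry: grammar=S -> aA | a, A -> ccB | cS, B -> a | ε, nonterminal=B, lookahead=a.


For [B, a]: 'a' ∈ FIRST(a)
Entry: B -> a


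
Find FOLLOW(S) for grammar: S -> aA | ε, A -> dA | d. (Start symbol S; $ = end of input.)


$ ∈ FOLLOW(S). For each A -> αBβ: add FIRST(β)\{ε} to FOLLOW(B); if β nullable, add FOLLOW(A).
FOLLOW(S) = {$}


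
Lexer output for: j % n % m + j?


Scan left to right, longest-match per lexeme
Tokens: ID(j), OP(%), ID(n), OP(%), ID(m), OP(+), ID(j)


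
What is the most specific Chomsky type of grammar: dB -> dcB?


LHS has context (more than one symbol) and |LHS| ≤ |RHS|
Classification: Type 1 (Context-Sensitive)


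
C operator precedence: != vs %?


'%' is multiplicative (level 10); '!=' is equality (level 6)
Higher level binds tighter
'%' has higher precedence than '!='


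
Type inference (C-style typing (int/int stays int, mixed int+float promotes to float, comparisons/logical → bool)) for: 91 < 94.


Operand types: int < int
Rule: comparison yields bool
Result type: bool


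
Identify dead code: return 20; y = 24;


statement follows a return and is unreachable
Dead: 'y = 24'


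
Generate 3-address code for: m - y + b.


Break into single-operator statements:
t1 = m - y
t2 = t1 + b


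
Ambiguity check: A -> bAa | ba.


balanced b^n…a^n: each string has a unique parse
Unambiguous


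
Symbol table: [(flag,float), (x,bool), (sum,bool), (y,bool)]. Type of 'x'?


Lookup 'x' → type bool


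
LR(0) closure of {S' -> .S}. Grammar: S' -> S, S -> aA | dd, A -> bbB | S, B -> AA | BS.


Start: S' -> .S
For each item with dot before a nonterminal B, add B -> .γ for every B-production
Closure: [S' -> .S, S -> .aA, S -> .dd]


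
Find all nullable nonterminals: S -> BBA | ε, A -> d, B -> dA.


A nonterminal is nullable iff some alternative derives ε (directly, or every symbol in it is nullable)
Nullable: {S}


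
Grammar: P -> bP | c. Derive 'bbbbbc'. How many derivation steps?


Derivation: P => bP => bbP => bbbP => bbbbP => bbbbbP => bbbbbc
Steps: 6


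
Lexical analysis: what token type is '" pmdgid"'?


Pattern: double-quoted sequence
Type: STRING_LITERAL


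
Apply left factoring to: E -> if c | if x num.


Common prefix: 'if'
Factored: E -> if E', E' -> c | x num


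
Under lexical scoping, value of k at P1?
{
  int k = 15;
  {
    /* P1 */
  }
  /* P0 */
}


P1's block does not declare k; resolves to the enclosing declaration at depth 0
k = 15


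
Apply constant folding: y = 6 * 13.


6 * 13 = 78 at compile time
Optimized: y = 78


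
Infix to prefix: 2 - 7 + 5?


left-to-right (same/higher precedence on left): tree is (+ (- 2 7) 5)
Prefix: + - 2 7 5


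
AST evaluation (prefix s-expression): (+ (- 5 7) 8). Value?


Evaluate inner: (- 5 7) = -2
Evaluate root: (+ -2 8) = 6
Result: 6


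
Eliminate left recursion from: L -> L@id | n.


Left-recursive alternatives: L@id; non-recursive: n
Introduce L': L -> nL', L' -> @idL' | ε


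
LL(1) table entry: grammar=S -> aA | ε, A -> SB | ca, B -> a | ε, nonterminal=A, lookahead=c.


For [A, c]: 'c' ∈ FIRST(ca)
Entry: A -> ca


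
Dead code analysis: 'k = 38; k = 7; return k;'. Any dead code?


first assignment to k is overwritten before any read
Dead: 'k = 38'


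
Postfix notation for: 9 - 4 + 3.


Left to right (same or higher precedence on left)
Postfix: 9 4 - 3 +


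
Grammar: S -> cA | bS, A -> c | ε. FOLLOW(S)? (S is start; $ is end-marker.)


$ ∈ FOLLOW(S). For each A -> αBβ: add FIRST(β)\{ε} to FOLLOW(B); if β nullable, add FOLLOW(A).
FOLLOW(S) = {$}


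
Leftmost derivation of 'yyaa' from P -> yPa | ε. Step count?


Derivation: P => yPa => yyPaa => yyaa
Steps: 3


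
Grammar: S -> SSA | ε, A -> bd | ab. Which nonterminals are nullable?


A nonterminal is nullable iff some alternative derives ε (directly, or every symbol in it is nullable)
Nullable: {S}


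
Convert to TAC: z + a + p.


Break into single-operator statements:
t1 = z + a
t2 = t1 + p


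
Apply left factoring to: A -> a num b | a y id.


Common prefix: 'a'
Factored: A -> a A', A' -> num b | y id


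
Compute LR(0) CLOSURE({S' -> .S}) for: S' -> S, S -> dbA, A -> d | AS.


Start: S' -> .S
For each item with dot before a nonterminal B, add B -> .γ for every B-production
Closure: [S' -> .S, S -> .dbA]


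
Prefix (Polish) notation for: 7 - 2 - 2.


left-to-right (same/higher precedence on left): tree is (- (- 7 2) 2)
Prefix: - - 7 2 2


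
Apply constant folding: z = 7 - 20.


7 - 20 = -13 at compile time
Optimized: z = -13


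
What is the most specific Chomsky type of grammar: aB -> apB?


LHS has context (more than one symbol) and |LHS| ≤ |RHS|
Classification: Type 1 (Context-Sensitive)


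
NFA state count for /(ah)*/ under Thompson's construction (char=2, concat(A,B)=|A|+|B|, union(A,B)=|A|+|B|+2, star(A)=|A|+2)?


Syntax tree has 2 char leaf(s), 0 union(s), 1 star(s)
chars contribute 2×2 = 4; each union adds +2; each star adds +2
Total: 4 + 0 + 2 = 6 states


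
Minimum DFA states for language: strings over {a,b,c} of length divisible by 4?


Track length mod 4: states 0..3, accept at 0
Minimal DFA: 4 states


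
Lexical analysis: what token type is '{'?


Pattern: delimiter/punctuation
Type: PUNCTUATION


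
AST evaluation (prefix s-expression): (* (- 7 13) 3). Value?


Evaluate inner: (- 7 13) = -6
Evaluate root: (* -6 3) = -18
Result: -18


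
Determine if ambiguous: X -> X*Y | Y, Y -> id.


precedence layered via separate nonterminal Y: deterministic
Unambiguous


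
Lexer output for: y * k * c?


Scan left to right, longest-match per lexeme
Tokens: ID(y), OP(*), ID(k), OP(*), ID(c)


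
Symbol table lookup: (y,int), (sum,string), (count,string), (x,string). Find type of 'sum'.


Lookup 'sum' → type string


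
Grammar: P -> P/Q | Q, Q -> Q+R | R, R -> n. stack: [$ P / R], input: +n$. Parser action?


'R' (not preceded by Q+) is the handle for Q -> R
Action: reduce (Q -> R)


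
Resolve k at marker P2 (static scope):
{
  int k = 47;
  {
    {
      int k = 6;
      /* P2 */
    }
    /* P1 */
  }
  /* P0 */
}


k declared in the same block as P2
k = 6


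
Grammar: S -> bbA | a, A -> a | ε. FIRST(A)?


Per alternative of A: FIRST(a) = {a}; FIRST(ε) = {ε}
FIRST(A) = {a, ε}


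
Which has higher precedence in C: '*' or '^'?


'*' is multiplicative (level 10); '^' is bitwise XOR (level 4)
Higher level binds tighter
'*' has higher precedence than '^'


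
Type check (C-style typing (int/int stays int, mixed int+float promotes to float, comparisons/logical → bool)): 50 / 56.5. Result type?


Operand types: int / float
Rule: mixed int/float promotes to float; int/int stays int
Result type: float


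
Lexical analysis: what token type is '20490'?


Pattern: digits only
Type: INTEGER_LITERAL


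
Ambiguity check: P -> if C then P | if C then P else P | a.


dangling else: 'if C then if C then a else a' parses two ways
Ambiguous


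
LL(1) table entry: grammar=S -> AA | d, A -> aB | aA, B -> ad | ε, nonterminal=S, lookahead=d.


For [S, d]: 'd' ∈ FIRST(d)
Entry: S -> d


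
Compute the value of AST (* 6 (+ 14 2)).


Evaluate inner: (+ 14 2) = 16
Evaluate root: (* 6 16) = 96
Result: 96


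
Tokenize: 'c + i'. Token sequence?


Scan left to right, longest-match per lexeme
Tokens: ID(c), OP(+), ID(i)


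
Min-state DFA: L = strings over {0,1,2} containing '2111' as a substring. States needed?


KMP-style automaton: 4 progress states + 1 absorbing accept = 5
Minimal DFA: 5 states


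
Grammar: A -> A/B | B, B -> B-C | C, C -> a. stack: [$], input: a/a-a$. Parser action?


no handle on stack; shift 'a'
Action: shift


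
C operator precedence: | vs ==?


'==' is equality (level 6); '|' is bitwise OR (level 3)
Higher level binds tighter
'==' has higher precedence than '|'


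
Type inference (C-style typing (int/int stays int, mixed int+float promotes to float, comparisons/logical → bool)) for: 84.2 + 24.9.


Operand types: float + float
Rule: mixed int/float promotes to float; int/int stays int
Result type: float


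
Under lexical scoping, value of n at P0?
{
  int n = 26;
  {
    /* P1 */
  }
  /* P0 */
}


n declared in the same block as P0
n = 26


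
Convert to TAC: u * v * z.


Break into single-operator statements:
t1 = u * v
t2 = t1 * z


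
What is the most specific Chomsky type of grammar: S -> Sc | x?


Left-linear: every RHS is a terminal or one nonterminal followed by a terminal
Classification: Type 3 (Regular)


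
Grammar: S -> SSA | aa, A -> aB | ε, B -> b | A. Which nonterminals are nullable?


A nonterminal is nullable iff some alternative derives ε (directly, or every symbol in it is nullable)
Nullable: {A, B}


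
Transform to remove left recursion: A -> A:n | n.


Left-recursive alternatives: A:n; non-recursive: n
Introduce A': A -> nA', A' -> :nA' | ε


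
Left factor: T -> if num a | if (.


Common prefix: 'if'
Factored: T -> if T', T' -> num a | (


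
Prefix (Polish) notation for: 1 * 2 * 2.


left-to-right (same/higher precedence on left): tree is (* (* 1 2) 2)
Prefix: * * 1 2 2


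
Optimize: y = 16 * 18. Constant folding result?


16 * 18 = 288 at compile time
Optimized: y = 288


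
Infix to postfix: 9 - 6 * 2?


* has higher precedence, evaluate 6*2 first
Postfix: 9 6 2 * -


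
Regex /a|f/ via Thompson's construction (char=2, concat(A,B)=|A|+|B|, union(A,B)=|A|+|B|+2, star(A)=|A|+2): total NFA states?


Syntax tree has 2 char leaf(s), 1 union(s), 0 star(s)
chars contribute 2×2 = 4; each union adds +2; each star adds +2
Total: 4 + 2 + 0 = 6 states


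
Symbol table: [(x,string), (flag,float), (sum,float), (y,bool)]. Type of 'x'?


Lookup 'x' → type string


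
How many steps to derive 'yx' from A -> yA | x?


Derivation: A => yA => yx
Steps: 2


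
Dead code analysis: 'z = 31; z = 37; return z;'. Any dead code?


first assignment to z is overwritten before any read
Dead: 'z = 31'


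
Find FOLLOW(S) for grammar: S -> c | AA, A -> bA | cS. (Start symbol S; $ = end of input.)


$ ∈ FOLLOW(S). For each A -> αBβ: add FIRST(β)\{ε} to FOLLOW(B); if β nullable, add FOLLOW(A).
FOLLOW(S) = {$, b, c}


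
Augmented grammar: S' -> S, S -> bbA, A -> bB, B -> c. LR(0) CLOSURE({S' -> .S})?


Start: S' -> .S
For each item with dot before a nonterminal B, add B -> .γ for every B-production
Closure: [S' -> .S, S -> .bbA]


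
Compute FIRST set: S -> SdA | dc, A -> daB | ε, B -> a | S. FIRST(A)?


Per alternative of A: FIRST(daB) = {d}; FIRST(ε) = {ε}
FIRST(A) = {d, ε}


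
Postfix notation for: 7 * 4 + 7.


Left to right (same or higher precedence on left)
Postfix: 7 4 * 7 +


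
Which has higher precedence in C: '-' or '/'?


'/' is multiplicative (level 10); '-' is additive (level 9)
Higher level binds tighter
'/' has higher precedence than '-'


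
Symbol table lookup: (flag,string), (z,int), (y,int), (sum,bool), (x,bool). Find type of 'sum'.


Lookup 'sum' → type bool


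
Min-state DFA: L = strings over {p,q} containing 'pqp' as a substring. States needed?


KMP-style automaton: 3 progress states + 1 absorbing accept = 4
Minimal DFA: 4 states


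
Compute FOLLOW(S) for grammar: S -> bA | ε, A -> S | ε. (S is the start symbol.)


$ ∈ FOLLOW(S). For each A -> αBβ: add FIRST(β)\{ε} to FOLLOW(B); if β nullable, add FOLLOW(A).
FOLLOW(S) = {$}


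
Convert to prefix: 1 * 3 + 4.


left-to-right (same/higher precedence on left): tree is (+ (* 1 3) 4)
Prefix: + * 1 3 4


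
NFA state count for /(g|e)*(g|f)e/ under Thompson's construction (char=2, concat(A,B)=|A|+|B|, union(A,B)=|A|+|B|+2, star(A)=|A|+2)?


Syntax tree has 5 char leaf(s), 2 union(s), 1 star(s)
chars contribute 5×2 = 10; each union adds +2; each star adds +2
Total: 10 + 4 + 2 = 16 states


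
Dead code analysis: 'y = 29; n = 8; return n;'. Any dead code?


y is assigned but never read
Dead: 'y = 29'


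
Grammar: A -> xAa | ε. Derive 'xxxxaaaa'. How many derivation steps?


Derivation: A => xAa => xxAaa => xxxAaaa => xxxxAaaaa => xxxxaaaa
Steps: 5


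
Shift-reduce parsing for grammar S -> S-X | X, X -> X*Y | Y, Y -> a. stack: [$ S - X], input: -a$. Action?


handle 'S-X' on top; lookahead ∈ FOLLOW(S) = {-, $}
Action: reduce (S -> S-X)


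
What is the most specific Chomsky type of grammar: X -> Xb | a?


Left-linear: every RHS is a terminal or one nonterminal followed by a terminal
Classification: Type 3 (Regular)


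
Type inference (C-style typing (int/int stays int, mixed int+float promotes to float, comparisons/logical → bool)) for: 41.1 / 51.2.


Operand types: float / float
Rule: mixed int/float promotes to float; int/int stays int
Result type: float


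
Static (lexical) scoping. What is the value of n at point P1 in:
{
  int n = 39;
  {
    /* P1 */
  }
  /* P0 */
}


P1's block does not declare n; resolves to the enclosing declaration at depth 0
n = 39


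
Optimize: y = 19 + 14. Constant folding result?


19 + 14 = 33 at compile time
Optimized: y = 33


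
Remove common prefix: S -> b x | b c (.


Common prefix: 'b'
Factored: S -> b S', S' -> x | c (


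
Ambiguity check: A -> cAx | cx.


balanced c^n…x^n: each string has a unique parse
Unambiguous


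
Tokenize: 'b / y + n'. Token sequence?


Scan left to right, longest-match per lexeme
Tokens: ID(b), OP(/), ID(y), OP(+), ID(n)
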